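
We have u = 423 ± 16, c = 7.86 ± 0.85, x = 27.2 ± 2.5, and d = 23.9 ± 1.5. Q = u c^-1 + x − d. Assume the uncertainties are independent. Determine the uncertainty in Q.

6.82

Let p = u·c^-1 = 53.8. δp/p = √((1·δu/u)² + (-1·δc/c)²) = √(0.00143 + 0.0117) = 0.115, so δp = 6.17.
Q = p + x − d: δQ = √(δp² + δx² + δd²) = √(38.0 + 6.25 + 2.25) = 6.82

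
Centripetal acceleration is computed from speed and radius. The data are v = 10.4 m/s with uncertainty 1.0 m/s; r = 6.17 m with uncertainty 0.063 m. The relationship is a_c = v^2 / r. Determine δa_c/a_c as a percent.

a_c is a product of powers, so relative uncertainties combine in quadrature:
  (2·δv/v)² = (2×0.0962)² = 0.0370;  (-1·δr/r)² = (-1×0.0102)² = 0.000104
δa_c/a_c = √(0.0371) = 0.193

19.3%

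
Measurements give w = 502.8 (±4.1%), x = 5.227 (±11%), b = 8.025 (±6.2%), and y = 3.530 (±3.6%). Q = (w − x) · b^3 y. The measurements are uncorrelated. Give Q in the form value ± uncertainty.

Let u = w − x = 497.6. δu = √(δw² + δx²) = √(425 + 0.331) = 20.6, so δu/u = 0.0414.
Q is then a monomial in u, b, y:
δQ/Q = √((δu/u)² + (3·δb/b)² + (1·δy/y)²) = √(0.00172 + 0.0346 + 0.00130) = 0.194
Q = 907800, so δQ = 0.194 × 907800 = 1.76e+05.

(9.078 ± 1.76) × 10^5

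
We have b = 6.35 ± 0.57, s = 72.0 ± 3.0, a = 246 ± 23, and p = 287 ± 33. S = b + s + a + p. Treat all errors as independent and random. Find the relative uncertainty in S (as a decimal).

0.0660

Each term contributes (cᵢ δxᵢ)² to (δS)²:
  (δb)² = 0.325;  (δs)² = 9.00;  (δa)² = 529;  (δp)² = 1090
δS = √(1630) = 40.3
S = 611, so δS/S = 40.3/611 = 0.0660.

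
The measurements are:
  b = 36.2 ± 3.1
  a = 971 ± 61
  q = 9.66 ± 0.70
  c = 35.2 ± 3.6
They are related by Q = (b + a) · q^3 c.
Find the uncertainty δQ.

Let u = b + a = 1010. δu = √(δb² + δa²) = √(9.61 + 3720) = 61.1, so δu/u = 0.0606.
Q is then a monomial in u, q, c:
δQ/Q = √((δu/u)² + (3·δq/q)² + (1·δc/c)²) = √(0.00368 + 0.0473 + 0.0105) = 0.248
Q = 3.2e+07, so δQ = 0.248 × 3.2e+07 = 7.92e+06.

7.92e+06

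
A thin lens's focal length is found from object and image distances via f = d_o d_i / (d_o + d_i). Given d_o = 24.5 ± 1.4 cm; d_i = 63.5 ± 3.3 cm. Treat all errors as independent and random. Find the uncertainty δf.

∂f/∂d_o = (d_i/(d_o+d_i))² = 0.521;  ∂f/∂d_i = (d_o/(d_o+d_i))² = 0.0775
δf = √((∂f/∂d_o · δd_o)² + (∂f/∂d_i · δd_i)²) = √(0.531 + 0.0654) = 0.773 cm

0.773 cm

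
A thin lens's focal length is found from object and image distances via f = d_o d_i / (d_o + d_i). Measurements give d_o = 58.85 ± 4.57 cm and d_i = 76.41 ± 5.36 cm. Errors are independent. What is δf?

∂f/∂d_o = (d_i/(d_o+d_i))² = 0.319;  ∂f/∂d_i = (d_o/(d_o+d_i))² = 0.189
δf = √((∂f/∂d_o · δd_o)² + (∂f/∂d_i · δd_i)²) = √(2.13 + 1.03) = 1.78 cm

1.78 cm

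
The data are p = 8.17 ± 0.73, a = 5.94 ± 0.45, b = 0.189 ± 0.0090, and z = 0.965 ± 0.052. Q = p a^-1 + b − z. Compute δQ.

Let w = p·a^-1 = 1.38. δw/w = √((1·δp/p)² + (-1·δa/a)²) = √(0.00798 + 0.00574) = 0.117, so δw = 0.161.
Q = w + b − z: δQ = √(δw² + δb² + δz²) = √(0.0260 + 8.1e-05 + 0.00270) = 0.170

0.170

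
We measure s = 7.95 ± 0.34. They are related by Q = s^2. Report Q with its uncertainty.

63.2 ± 5.41

Q ∝ s^2, so δQ/Q = |2| · δs/s = 2 × 0.0428 = 0.0855.
Q = 63.2, so δQ = 0.0855 × 63.2 = 5.41.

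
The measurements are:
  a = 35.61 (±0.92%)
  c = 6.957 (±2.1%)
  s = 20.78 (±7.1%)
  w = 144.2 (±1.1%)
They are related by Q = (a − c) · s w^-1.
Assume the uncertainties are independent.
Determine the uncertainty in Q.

0.301

Let u = a − c = 28.65. δu = √(δa² + δc²) = √(0.107 + 0.0213) = 0.359, so δu/u = 0.0125.
Q is then a monomial in u, s, w:
δQ/Q = √((δu/u)² + (1·δs/s)² + (-1·δw/w)²) = √(0.000157 + 0.00504 + 0.000121) = 0.0729
Q = 4.129, so δQ = 0.0729 × 4.129 = 0.301.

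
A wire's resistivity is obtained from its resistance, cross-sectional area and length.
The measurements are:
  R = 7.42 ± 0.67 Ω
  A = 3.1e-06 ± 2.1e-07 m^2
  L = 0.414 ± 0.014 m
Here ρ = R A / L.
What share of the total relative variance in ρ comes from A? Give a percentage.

(δρ/ρ)² = (1·δR/R)² + (1·δA/A)² + (-1·δL/L)²
  R term: (1×0.0903)² = 0.00815
  A term: (1×0.0677)² = 0.00459
  L term: (-1×0.0338)² = 0.00114
Total = 0.0139. Share from A = 0.00459/0.0139 = 0.330.

33.0%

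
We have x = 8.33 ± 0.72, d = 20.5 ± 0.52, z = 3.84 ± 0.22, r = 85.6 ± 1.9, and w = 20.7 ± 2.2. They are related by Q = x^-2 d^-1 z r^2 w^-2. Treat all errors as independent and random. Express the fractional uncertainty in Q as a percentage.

For a monomial Q ∝ x^-2, d^-1, z, r^2, w^-2, fractional errors add in quadrature:
  (-2·δx/x)² = (-2×0.0864)² = 0.0299;  (-1·δd/d)² = (-1×0.0254)² = 0.000643;  (1·δz/z)² = (1×0.0573)² = 0.00328;  (2·δr/r)² = (2×0.0222)² = 0.00197;  (-2·δw/w)² = (-2×0.106)² = 0.0452
δQ/Q = √(0.0810) = 0.285

28.5%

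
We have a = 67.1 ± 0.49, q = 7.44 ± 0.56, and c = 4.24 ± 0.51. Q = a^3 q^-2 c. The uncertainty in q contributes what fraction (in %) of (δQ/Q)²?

(δQ/Q)² = (3·δa/a)² + (-2·δq/q)² + (1·δc/c)²
  a term: (3×0.00730)² = 0.000480
  q term: (-2×0.0753)² = 0.0227
  c term: (1×0.120)² = 0.0145
Total = 0.0376. Share from q = 0.0227/0.0376 = 0.603.

60.3%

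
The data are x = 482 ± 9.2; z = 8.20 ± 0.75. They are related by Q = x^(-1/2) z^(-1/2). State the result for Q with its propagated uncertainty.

Q is a product of powers, so relative uncertainties combine in quadrature:
  (−½·δx/x)² = (-0.5×0.0191)² = 9.11e-05;  (−½·δz/z)² = (-0.5×0.0915)² = 0.00209
δQ/Q = √(0.00218) = 0.0467
Q = 0.0159, so δQ = 0.0467 × 0.0159 = 0.000743.

0.0159 ± 0.000743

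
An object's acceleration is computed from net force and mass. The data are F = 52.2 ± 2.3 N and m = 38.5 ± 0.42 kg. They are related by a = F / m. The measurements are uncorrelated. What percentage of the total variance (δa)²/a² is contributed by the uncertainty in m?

5.78%

(δa/a)² = (1·δF/F)² + (-1·δm/m)²
  F term: (1×0.0441)² = 0.00194
  m term: (-1×0.0109)² = 0.000119
Total = 0.00206. Share from m = 0.000119/0.00206 = 0.0578.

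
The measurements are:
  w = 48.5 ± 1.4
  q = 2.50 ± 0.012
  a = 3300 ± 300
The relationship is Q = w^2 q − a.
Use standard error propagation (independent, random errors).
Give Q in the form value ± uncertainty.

Let p = w^2·q = 5880. δp/p = √((2·δw/w)² + (1·δq/q)²) = √(0.00333 + 2.3e-05) = 0.0579, so δp = 341.
Q = p − a: δQ = √(δp² + δa²) = √(1.16e+05 + 90000) = 454
Q = 2580.

2580 ± 454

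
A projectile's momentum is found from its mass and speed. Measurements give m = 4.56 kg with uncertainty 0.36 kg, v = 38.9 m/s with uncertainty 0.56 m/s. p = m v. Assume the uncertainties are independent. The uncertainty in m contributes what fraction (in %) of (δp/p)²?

96.8%

(δp/p)² = (1·δm/m)² + (1·δv/v)²
  m term: (1×0.0789)² = 0.00623
  v term: (1×0.0144)² = 0.000207
Total = 0.00644. Share from m = 0.00623/0.00644 = 0.968.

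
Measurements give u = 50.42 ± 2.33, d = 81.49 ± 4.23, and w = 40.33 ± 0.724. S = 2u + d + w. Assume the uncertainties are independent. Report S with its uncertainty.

S is a linear combination, so absolute uncertainties add in quadrature:
  (2·δu)² = 21.7;  (δd)² = 17.9;  (δw)² = 0.524
δS = √(40.1) = 6.34
S = 222.7.

222.7 ± 6.34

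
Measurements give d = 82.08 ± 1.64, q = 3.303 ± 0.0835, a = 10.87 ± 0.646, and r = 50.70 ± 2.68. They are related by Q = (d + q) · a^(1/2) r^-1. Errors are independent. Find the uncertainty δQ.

0.353

Let u = d + q = 85.38. δu = √(δd² + δq²) = √(2.69 + 0.00697) = 1.64, so δu/u = 0.0192.
Q is then a monomial in u, a, r:
δQ/Q = √((δu/u)² + (½·δa/a)² + (-1·δr/r)²) = √(0.000370 + 0.000883 + 0.00279) = 0.0636
Q = 5.552, so δQ = 0.0636 × 5.552 = 0.353.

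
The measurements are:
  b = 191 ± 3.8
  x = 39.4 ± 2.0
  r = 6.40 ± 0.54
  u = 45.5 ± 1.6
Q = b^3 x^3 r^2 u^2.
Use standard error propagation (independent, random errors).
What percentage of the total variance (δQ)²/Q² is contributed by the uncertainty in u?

8.22%

(δQ/Q)² = (3·δb/b)² + (3·δx/x)² + (2·δr/r)² + (2·δu/u)²
  b term: (3×0.0199)² = 0.00356
  x term: (3×0.0508)² = 0.0232
  r term: (2×0.0844)² = 0.0285
  u term: (2×0.0352)² = 0.00495
Total = 0.0602. Share from u = 0.00495/0.0602 = 0.0822.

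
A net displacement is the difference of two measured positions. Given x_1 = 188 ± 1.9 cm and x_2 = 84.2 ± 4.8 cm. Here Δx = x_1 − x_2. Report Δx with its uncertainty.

Δx is a linear combination, so absolute uncertainties add in quadrature:
  (δx_1)² = 3.61;  (δx_2)² = 23.0
δΔx = √(26.6) = 5.16 cm
Δx = 104 cm.

104 ± 5.16 cm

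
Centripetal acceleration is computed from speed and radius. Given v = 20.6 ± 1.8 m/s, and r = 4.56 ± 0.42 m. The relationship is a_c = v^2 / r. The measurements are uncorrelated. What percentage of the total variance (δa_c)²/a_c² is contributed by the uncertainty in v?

78.3%

(δa_c/a_c)² = (2·δv/v)² + (-1·δr/r)²
  v term: (2×0.0874)² = 0.0305
  r term: (-1×0.0921)² = 0.00848
Total = 0.0390. Share from v = 0.0305/0.0390 = 0.783.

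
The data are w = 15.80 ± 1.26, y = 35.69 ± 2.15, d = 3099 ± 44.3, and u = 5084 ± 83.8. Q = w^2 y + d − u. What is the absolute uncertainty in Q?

1520

Let p = w^2·y = 8910. δp/p = √((2·δw/w)² + (1·δy/y)²) = √(0.0254 + 0.00363) = 0.170, so δp = 1520.
Q = p + d − u: δQ = √(δp² + δd² + δu²) = √(2.31e+06 + 1960 + 7020) = 1520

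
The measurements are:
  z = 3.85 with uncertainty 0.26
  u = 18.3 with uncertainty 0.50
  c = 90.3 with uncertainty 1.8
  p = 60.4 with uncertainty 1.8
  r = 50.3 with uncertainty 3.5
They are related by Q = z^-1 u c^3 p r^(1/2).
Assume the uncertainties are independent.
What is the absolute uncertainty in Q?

1.57e+08

Q is a product of powers, so relative uncertainties combine in quadrature:
  (-1·δz/z)² = (-1×0.0675)² = 0.00456;  (1·δu/u)² = (1×0.0273)² = 0.000747;  (3·δc/c)² = (3×0.0199)² = 0.00358;  (1·δp/p)² = (1×0.0298)² = 0.000888;  (½·δr/r)² = (0.5×0.0696)² = 0.00121
δQ/Q = √(0.0110) = 0.105
Q = 1.5e+09, so δQ = 0.105 × 1.5e+09 = 1.57e+08.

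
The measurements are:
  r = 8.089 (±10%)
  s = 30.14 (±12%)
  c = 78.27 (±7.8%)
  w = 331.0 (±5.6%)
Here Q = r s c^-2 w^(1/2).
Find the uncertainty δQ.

0.161

Products/powers → add relative errors in quadrature, weighted by exponent:
  (1·δr/r)² = (1×0.100)² = 0.0100;  (1·δs/s)² = (1×0.120)² = 0.0144;  (-2·δc/c)² = (-2×0.0780)² = 0.0243;  (½·δw/w)² = (0.5×0.0560)² = 0.000784
δQ/Q = √(0.0495) = 0.223
Q = 0.7240, so δQ = 0.223 × 0.7240 = 0.161.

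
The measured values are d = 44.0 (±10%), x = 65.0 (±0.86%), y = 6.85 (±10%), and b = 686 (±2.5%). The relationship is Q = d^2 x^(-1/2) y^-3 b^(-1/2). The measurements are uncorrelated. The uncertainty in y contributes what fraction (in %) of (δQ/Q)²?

69.1%

(δQ/Q)² = (2·δd/d)² + (−½·δx/x)² + (-3·δy/y)² + (−½·δb/b)²
  d term: (2×0.100)² = 0.0400
  x term: (-0.5×0.00860)² = 1.85e-05
  y term: (-3×0.100)² = 0.0900
  b term: (-0.5×0.0250)² = 0.000156
Total = 0.130. Share from y = 0.0900/0.130 = 0.691.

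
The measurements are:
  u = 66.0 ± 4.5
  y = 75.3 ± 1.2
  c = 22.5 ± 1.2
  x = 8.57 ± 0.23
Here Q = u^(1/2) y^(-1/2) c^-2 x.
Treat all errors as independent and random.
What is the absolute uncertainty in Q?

Products/powers → add relative errors in quadrature, weighted by exponent:
  (½·δu/u)² = (0.5×0.0682)² = 0.00116;  (−½·δy/y)² = (-0.5×0.0159)² = 6.35e-05;  (-2·δc/c)² = (-2×0.0533)² = 0.0114;  (1·δx/x)² = (1×0.0268)² = 0.000720
δQ/Q = √(0.0133) = 0.115
Q = 0.0158, so δQ = 0.115 × 0.0158 = 0.00183.

0.00183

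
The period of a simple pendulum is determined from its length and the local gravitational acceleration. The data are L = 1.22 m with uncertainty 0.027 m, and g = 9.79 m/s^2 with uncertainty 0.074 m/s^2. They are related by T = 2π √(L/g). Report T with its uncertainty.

2.22 ± 0.0259 s

Relative error in a monomial: (δT/T)² = Σ (nᵢ · δxᵢ/xᵢ)².
  (½·δL/L)² = (0.5×0.0221)² = 0.000122;  (−½·δg/g)² = (-0.5×0.00756)² = 1.43e-05
δT/T = √(0.000137) = 0.0117
T = 2.22 s, so δT = 0.0117 × 2.22 = 0.0259 s.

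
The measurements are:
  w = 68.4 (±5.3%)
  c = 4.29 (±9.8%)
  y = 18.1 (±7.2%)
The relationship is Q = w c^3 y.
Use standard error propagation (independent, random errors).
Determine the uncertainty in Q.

30000

Products/powers → add relative errors in quadrature, weighted by exponent:
  (1·δw/w)² = (1×0.0530)² = 0.00281;  (3·δc/c)² = (3×0.0980)² = 0.0864;  (1·δy/y)² = (1×0.0720)² = 0.00518
δQ/Q = √(0.0944) = 0.307
Q = 97700, so δQ = 0.307 × 97700 = 30000.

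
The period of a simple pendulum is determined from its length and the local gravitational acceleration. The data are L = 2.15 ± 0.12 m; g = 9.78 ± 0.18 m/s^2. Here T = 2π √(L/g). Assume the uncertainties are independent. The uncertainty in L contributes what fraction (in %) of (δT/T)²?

90.2%

(δT/T)² = (½·δL/L)² + (−½·δg/g)²
  L term: (0.5×0.0558)² = 0.000779
  g term: (-0.5×0.0184)² = 8.47e-05
Total = 0.000863. Share from L = 0.000779/0.000863 = 0.902.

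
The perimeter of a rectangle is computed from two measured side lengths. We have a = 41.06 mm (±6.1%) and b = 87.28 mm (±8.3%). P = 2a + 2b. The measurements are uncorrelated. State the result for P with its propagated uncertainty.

Each term contributes (cᵢ δxᵢ)² to (δP)²:
  (2·δa)² = 25.1;  (2·δb)² = 210
δP = √(235) = 15.3 mm
P = 256.7 mm.

256.7 ± 15.3 mm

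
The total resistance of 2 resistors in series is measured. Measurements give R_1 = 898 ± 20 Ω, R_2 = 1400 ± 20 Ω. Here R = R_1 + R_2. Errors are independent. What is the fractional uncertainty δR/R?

Sums and differences: (δR)² = Σ (cᵢ δxᵢ)².
  (δR_1)² = 400;  (δR_2)² = 400
δR = √(800) = 28.3 Ω
R = 2300 Ω, so δR/R = 28.3/2300 = 0.0123.

0.0123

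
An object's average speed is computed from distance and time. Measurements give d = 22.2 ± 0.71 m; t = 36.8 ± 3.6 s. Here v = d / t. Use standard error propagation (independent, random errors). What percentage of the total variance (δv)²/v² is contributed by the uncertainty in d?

9.66%

(δv/v)² = (1·δd/d)² + (-1·δt/t)²
  d term: (1×0.0320)² = 0.00102
  t term: (-1×0.0978)² = 0.00957
Total = 0.0106. Share from d = 0.00102/0.0106 = 0.0966.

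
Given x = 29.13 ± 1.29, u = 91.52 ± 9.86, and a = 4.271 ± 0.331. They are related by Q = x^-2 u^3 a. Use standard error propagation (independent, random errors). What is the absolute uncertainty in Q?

1330

Since Q is a product/quotient, work with relative uncertainties:
  (-2·δx/x)² = (-2×0.0443)² = 0.00784;  (3·δu/u)² = (3×0.108)² = 0.104;  (1·δa/a)² = (1×0.0775)² = 0.00601
δQ/Q = √(0.118) = 0.344
Q = 3858, so δQ = 0.344 × 3858 = 1330.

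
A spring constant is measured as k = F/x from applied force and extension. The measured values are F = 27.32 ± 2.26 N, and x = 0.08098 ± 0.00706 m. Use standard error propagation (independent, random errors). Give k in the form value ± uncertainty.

337.4 ± 40.5 N/m

Since k is a product/quotient, work with relative uncertainties:
  (1·δF/F)² = (1×0.0827)² = 0.00684;  (-1·δx/x)² = (-1×0.0872)² = 0.00760
δk/k = √(0.0144) = 0.120
k = 337.4 N/m, so δk = 0.120 × 337.4 = 40.5 N/m.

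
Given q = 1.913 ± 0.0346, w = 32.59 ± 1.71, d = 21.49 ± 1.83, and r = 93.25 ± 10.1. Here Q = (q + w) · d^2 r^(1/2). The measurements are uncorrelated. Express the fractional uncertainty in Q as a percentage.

Let u = q + w = 34.50. δu = √(δq² + δw²) = √(0.00120 + 2.92) = 1.71, so δu/u = 0.0496.
Q is then a monomial in u, d, r:
δQ/Q = √((δu/u)² + (2·δd/d)² + (½·δr/r)²) = √(0.00246 + 0.0290 + 0.00293) = 0.185

18.5%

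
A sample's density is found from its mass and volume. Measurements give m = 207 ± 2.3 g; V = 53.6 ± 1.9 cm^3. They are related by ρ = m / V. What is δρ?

0.143 g/cm^3

Relative error in a monomial: (δρ/ρ)² = Σ (nᵢ · δxᵢ/xᵢ)².
  (1·δm/m)² = (1×0.0111)² = 0.000123;  (-1·δV/V)² = (-1×0.0354)² = 0.00126
δρ/ρ = √(0.00138) = 0.0371
ρ = 3.86 g/cm^3, so δρ = 0.0371 × 3.86 = 0.143 g/cm^3.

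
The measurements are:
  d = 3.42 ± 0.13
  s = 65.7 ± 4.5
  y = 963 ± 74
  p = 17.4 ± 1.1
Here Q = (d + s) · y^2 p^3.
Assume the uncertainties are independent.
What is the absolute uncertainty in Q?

Let u = d + s = 69.1. δu = √(δd² + δs²) = √(0.0169 + 20.2) = 4.50, so δu/u = 0.0651.
Q is then a monomial in u, y, p:
δQ/Q = √((δu/u)² + (2·δy/y)² + (3·δp/p)²) = √(0.00424 + 0.0236 + 0.0360) = 0.253
Q = 3.38e+11, so δQ = 0.253 × 3.38e+11 = 8.53e+10.

8.53e+10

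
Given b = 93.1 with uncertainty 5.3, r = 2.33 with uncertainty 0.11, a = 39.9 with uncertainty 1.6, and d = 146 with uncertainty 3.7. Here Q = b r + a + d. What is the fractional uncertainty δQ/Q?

0.0411

Let p = b·r = 217. δp/p = √((1·δb/b)² + (1·δr/r)²) = √(0.00324 + 0.00223) = 0.0740, so δp = 16.0.
Q = p + a + d: δQ = √(δp² + δa² + δd²) = √(257 + 2.56 + 13.7) = 16.5
Q = 403, so δQ/Q = 16.5/403 = 0.0411.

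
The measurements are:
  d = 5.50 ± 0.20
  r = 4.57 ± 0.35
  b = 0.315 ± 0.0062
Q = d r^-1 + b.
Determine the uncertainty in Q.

Let p = d·r^-1 = 1.20. δp/p = √((1·δd/d)² + (-1·δr/r)²) = √(0.00132 + 0.00587) = 0.0848, so δp = 0.102.
Q = p + b: δQ = √(δp² + δb²) = √(0.0104 + 3.84e-05) = 0.102

0.102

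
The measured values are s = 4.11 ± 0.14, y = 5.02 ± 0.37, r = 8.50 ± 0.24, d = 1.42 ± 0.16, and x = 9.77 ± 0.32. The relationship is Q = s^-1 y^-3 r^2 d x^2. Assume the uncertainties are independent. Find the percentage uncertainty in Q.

26.5%

Each factor contributes (exponent × relative error)² to (δQ/Q)²:
  (-1·δs/s)² = (-1×0.0341)² = 0.00116;  (-3·δy/y)² = (-3×0.0737)² = 0.0489;  (2·δr/r)² = (2×0.0282)² = 0.00319;  (1·δd/d)² = (1×0.113)² = 0.0127;  (2·δx/x)² = (2×0.0328)² = 0.00429
δQ/Q = √(0.0702) = 0.265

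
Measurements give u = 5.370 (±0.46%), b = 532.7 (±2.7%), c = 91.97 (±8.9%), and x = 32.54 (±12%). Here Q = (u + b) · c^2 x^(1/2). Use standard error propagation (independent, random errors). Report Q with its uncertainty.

Let w = u + b = 538.1. δw = √(δu² + δb²) = √(0.000610 + 207) = 14.4, so δw/w = 0.0267.
Q is then a monomial in w, c, x:
δQ/Q = √((δw/w)² + (2·δc/c)² + (½·δx/x)²) = √(0.000715 + 0.0317 + 0.00360) = 0.190
Q = 2.596e+07, so δQ = 0.190 × 2.596e+07 = 4.93e+06.

(2.596 ± 0.493) × 10^7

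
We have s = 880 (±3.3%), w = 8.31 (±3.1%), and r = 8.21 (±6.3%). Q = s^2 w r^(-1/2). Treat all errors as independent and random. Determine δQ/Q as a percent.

7.94%

Since Q is a product/quotient, work with relative uncertainties:
  (2·δs/s)² = (2×0.0330)² = 0.00436;  (1·δw/w)² = (1×0.0310)² = 0.000961;  (−½·δr/r)² = (-0.5×0.0630)² = 0.000992
δQ/Q = √(0.00631) = 0.0794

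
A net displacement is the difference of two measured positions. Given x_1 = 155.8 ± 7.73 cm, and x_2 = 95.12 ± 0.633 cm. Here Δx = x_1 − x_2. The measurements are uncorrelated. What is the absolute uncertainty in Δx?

7.76 cm

Absolute uncertainties add in quadrature for a linear combination:
  (δx_1)² = 59.8;  (δx_2)² = 0.401
δΔx = √(60.2) = 7.76 cm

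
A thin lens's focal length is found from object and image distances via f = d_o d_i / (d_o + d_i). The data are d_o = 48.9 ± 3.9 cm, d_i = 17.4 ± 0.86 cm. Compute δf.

0.539 cm

∂f/∂d_o = (d_i/(d_o+d_i))² = 0.0689;  ∂f/∂d_i = (d_o/(d_o+d_i))² = 0.544
δf = √((∂f/∂d_o · δd_o)² + (∂f/∂d_i · δd_i)²) = √(0.0722 + 0.219) = 0.539 cm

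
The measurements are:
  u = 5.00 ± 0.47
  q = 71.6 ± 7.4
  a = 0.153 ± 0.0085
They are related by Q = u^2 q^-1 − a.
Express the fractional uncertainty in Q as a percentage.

38.4%

Let p = u^2·q^-1 = 0.349. δp/p = √((2·δu/u)² + (-1·δq/q)²) = √(0.0353 + 0.0107) = 0.215, so δp = 0.0749.
Q = p − a: δQ = √(δp² + δa²) = √(0.00561 + 7.23e-05) = 0.0754
Q = 0.196, so δQ/Q = 0.0754/0.196 = 0.384.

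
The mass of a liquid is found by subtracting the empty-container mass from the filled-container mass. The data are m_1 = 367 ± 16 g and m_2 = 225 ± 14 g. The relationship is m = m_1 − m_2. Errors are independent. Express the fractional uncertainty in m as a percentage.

15.0%

Absolute uncertainties add in quadrature for a linear combination:
  (δm_1)² = 256;  (δm_2)² = 196
δm = √(452) = 21.3 g
m = 142 g, so δm/m = 21.3/142 = 0.150.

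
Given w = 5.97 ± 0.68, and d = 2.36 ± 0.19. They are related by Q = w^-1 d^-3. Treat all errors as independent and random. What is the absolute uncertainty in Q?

0.00340

Relative error in a monomial: (δQ/Q)² = Σ (nᵢ · δxᵢ/xᵢ)².
  (-1·δw/w)² = (-1×0.114)² = 0.0130;  (-3·δd/d)² = (-3×0.0805)² = 0.0583
δQ/Q = √(0.0713) = 0.267
Q = 0.0127, so δQ = 0.267 × 0.0127 = 0.00340.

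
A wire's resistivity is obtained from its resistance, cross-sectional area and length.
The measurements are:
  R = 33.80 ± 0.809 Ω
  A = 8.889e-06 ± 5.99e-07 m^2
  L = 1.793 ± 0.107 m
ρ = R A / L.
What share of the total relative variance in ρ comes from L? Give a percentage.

(δρ/ρ)² = (1·δR/R)² + (1·δA/A)² + (-1·δL/L)²
  R term: (1×0.0239)² = 0.000573
  A term: (1×0.0674)² = 0.00454
  L term: (-1×0.0597)² = 0.00356
Total = 0.00868. Share from L = 0.00356/0.00868 = 0.411.

41.1%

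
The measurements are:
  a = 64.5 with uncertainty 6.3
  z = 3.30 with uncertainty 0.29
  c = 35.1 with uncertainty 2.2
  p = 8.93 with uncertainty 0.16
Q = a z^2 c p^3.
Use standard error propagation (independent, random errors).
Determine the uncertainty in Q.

Since Q is a product/quotient, work with relative uncertainties:
  (1·δa/a)² = (1×0.0977)² = 0.00954;  (2·δz/z)² = (2×0.0879)² = 0.0309;  (1·δc/c)² = (1×0.0627)² = 0.00393;  (3·δp/p)² = (3×0.0179)² = 0.00289
δQ/Q = √(0.0472) = 0.217
Q = 1.76e+07, so δQ = 0.217 × 1.76e+07 = 3.82e+06.

3.82e+06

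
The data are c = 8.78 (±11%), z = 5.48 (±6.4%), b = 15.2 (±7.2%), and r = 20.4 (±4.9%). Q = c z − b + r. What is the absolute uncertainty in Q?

Let p = c·z = 48.1. δp/p = √((1·δc/c)² + (1·δz/z)²) = √(0.0121 + 0.00410) = 0.127, so δp = 6.12.
Q = p − b + r: δQ = √(δp² + δb² + δr²) = √(37.5 + 1.20 + 0.999) = 6.30

6.30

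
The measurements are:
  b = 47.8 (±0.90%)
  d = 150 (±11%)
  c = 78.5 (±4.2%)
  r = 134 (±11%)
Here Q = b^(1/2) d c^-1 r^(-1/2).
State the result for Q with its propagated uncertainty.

1.14 ± 0.148

For a monomial Q ∝ b^(1/2), d, c^-1, r^(-1/2), fractional errors add in quadrature:
  (½·δb/b)² = (0.5×0.00900)² = 2.03e-05;  (1·δd/d)² = (1×0.110)² = 0.0121;  (-1·δc/c)² = (-1×0.0420)² = 0.00176;  (−½·δr/r)² = (-0.5×0.110)² = 0.00302
δQ/Q = √(0.0169) = 0.130
Q = 1.14, so δQ = 0.130 × 1.14 = 0.148.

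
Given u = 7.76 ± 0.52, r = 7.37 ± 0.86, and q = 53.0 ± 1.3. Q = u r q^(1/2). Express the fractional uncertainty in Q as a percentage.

13.5%

Since Q is a product/quotient, work with relative uncertainties:
  (1·δu/u)² = (1×0.0670)² = 0.00449;  (1·δr/r)² = (1×0.117)² = 0.0136;  (½·δq/q)² = (0.5×0.0245)² = 0.000150
δQ/Q = √(0.0183) = 0.135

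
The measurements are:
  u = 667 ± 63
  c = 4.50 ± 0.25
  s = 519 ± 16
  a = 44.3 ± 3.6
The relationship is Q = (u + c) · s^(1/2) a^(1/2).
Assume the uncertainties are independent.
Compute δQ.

10500

Let w = u + c = 672. δw = √(δu² + δc²) = √(3970 + 0.0625) = 63.0, so δw/w = 0.0938.
Q is then a monomial in w, s, a:
δQ/Q = √((δw/w)² + (½·δs/s)² + (½·δa/a)²) = √(0.00880 + 0.000238 + 0.00165) = 0.103
Q = 1.02e+05, so δQ = 0.103 × 1.02e+05 = 10500.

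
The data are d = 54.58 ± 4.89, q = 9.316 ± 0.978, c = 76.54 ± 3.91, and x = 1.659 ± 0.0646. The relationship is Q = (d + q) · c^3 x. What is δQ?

Let u = d + q = 63.90. δu = √(δd² + δq²) = √(23.9 + 0.956) = 4.99, so δu/u = 0.0780.
Q is then a monomial in u, c, x:
δQ/Q = √((δu/u)² + (3·δc/c)² + (1·δx/x)²) = √(0.00609 + 0.0235 + 0.00152) = 0.176
Q = 4.753e+07, so δQ = 0.176 × 4.753e+07 = 8.38e+06.

8.38e+06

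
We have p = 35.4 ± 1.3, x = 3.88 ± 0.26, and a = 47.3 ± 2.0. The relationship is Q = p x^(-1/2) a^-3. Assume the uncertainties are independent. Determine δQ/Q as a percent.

Q is a product of powers, so relative uncertainties combine in quadrature:
  (1·δp/p)² = (1×0.0367)² = 0.00135;  (−½·δx/x)² = (-0.5×0.0670)² = 0.00112;  (-3·δa/a)² = (-3×0.0423)² = 0.0161
δQ/Q = √(0.0186) = 0.136

13.6%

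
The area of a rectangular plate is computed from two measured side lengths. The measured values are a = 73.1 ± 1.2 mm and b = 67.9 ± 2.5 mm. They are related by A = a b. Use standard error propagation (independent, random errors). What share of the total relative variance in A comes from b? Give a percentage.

83.4%

(δA/A)² = (1·δa/a)² + (1·δb/b)²
  a term: (1×0.0164)² = 0.000269
  b term: (1×0.0368)² = 0.00136
Total = 0.00163. Share from b = 0.00136/0.00163 = 0.834.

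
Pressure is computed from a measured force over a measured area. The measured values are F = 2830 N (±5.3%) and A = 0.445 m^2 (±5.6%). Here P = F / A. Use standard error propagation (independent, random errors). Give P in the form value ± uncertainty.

Each factor contributes (exponent × relative error)² to (δP/P)²:
  (1·δF/F)² = (1×0.0530)² = 0.00281;  (-1·δA/A)² = (-1×0.0560)² = 0.00314
δP/P = √(0.00595) = 0.0771
P = 6360 Pa, so δP = 0.0771 × 6360 = 490 Pa.

6360 ± 490 Pa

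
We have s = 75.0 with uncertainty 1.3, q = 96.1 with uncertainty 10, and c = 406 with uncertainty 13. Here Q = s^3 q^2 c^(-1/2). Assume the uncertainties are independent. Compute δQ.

Each factor contributes (exponent × relative error)² to (δQ/Q)²:
  (3·δs/s)² = (3×0.0173)² = 0.00270;  (2·δq/q)² = (2×0.104)² = 0.0433;  (−½·δc/c)² = (-0.5×0.0320)² = 0.000256
δQ/Q = √(0.0463) = 0.215
Q = 1.93e+08, so δQ = 0.215 × 1.93e+08 = 4.16e+07.

4.16e+07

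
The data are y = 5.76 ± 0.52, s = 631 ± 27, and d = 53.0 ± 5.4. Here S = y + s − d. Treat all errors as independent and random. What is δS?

27.5

Each term contributes (cᵢ δxᵢ)² to (δS)²:
  (δy)² = 0.270;  (δs)² = 729;  (δd)² = 29.2
δS = √(758) = 27.5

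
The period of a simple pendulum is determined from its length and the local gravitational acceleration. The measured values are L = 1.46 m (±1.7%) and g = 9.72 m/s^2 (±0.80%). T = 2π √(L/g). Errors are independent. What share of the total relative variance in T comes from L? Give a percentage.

(δT/T)² = (½·δL/L)² + (−½·δg/g)²
  L term: (0.5×0.0170)² = 7.23e-05
  g term: (-0.5×0.00800)² = 1.6e-05
Total = 8.83e-05. Share from L = 7.23e-05/8.83e-05 = 0.819.

81.9%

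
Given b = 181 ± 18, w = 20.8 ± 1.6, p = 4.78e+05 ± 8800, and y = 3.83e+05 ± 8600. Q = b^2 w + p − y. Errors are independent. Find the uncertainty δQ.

1.46e+05

Let h = b^2·w = 6.81e+05. δh/h = √((2·δb/b)² + (1·δw/w)²) = √(0.0396 + 0.00592) = 0.213, so δh = 1.45e+05.
Q = h + p − y: δQ = √(δh² + δp² + δy²) = √(2.11e+10 + 7.74e+07 + 7.4e+07) = 1.46e+05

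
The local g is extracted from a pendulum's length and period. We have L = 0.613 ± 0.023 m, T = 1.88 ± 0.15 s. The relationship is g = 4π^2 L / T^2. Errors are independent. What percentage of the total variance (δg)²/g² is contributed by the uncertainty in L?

5.24%

(δg/g)² = (1·δL/L)² + (-2·δT/T)²
  L term: (1×0.0375)² = 0.00141
  T term: (-2×0.0798)² = 0.0255
Total = 0.0269. Share from L = 0.00141/0.0269 = 0.0524.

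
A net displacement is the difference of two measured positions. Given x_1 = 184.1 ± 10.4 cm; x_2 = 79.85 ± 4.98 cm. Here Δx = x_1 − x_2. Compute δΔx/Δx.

Δx is a linear combination, so absolute uncertainties add in quadrature:
  (δx_1)² = 108;  (δx_2)² = 24.8
δΔx = √(133) = 11.5 cm
Δx = 104.2 cm, so δΔx/Δx = 11.5/104.2 = 0.111.

0.111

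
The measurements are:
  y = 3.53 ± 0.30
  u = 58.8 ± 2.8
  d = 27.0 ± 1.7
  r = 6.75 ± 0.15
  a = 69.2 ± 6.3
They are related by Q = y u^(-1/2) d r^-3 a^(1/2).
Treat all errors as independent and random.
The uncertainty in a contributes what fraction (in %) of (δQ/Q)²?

(δQ/Q)² = (1·δy/y)² + (−½·δu/u)² + (1·δd/d)² + (-3·δr/r)² + (½·δa/a)²
  y term: (1×0.0850)² = 0.00722
  u term: (-0.5×0.0476)² = 0.000567
  d term: (1×0.0630)² = 0.00396
  r term: (-3×0.0222)² = 0.00444
  a term: (0.5×0.0910)² = 0.00207
Total = 0.0183. Share from a = 0.00207/0.0183 = 0.113.

11.3%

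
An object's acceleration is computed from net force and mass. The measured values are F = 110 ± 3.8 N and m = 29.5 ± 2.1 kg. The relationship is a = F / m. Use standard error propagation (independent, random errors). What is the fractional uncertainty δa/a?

Since a is a product/quotient, work with relative uncertainties:
  (1·δF/F)² = (1×0.0345)² = 0.00119;  (-1·δm/m)² = (-1×0.0712)² = 0.00507
δa/a = √(0.00626) = 0.0791

0.0791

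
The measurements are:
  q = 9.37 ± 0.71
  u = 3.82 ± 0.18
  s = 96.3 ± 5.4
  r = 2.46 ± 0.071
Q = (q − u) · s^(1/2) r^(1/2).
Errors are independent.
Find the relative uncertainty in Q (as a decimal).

0.136

Let w = q − u = 5.55. δw = √(δq² + δu²) = √(0.504 + 0.0324) = 0.732, so δw/w = 0.132.
Q is then a monomial in w, s, r:
δQ/Q = √((δw/w)² + (½·δs/s)² + (½·δr/r)²) = √(0.0174 + 0.000786 + 0.000208) = 0.136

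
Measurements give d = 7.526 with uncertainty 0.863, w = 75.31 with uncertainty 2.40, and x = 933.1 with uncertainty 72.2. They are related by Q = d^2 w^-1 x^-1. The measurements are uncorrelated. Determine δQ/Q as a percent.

Q is a product of powers, so relative uncertainties combine in quadrature:
  (2·δd/d)² = (2×0.115)² = 0.0526;  (-1·δw/w)² = (-1×0.0319)² = 0.00102;  (-1·δx/x)² = (-1×0.0774)² = 0.00599
δQ/Q = √(0.0596) = 0.244

24.4%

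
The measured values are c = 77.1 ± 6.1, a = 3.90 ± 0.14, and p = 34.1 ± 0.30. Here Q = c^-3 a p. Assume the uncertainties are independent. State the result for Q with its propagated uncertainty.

(2.90 ± 0.697) × 10^-4

Since Q is a product/quotient, work with relative uncertainties:
  (-3·δc/c)² = (-3×0.0791)² = 0.0563;  (1·δa/a)² = (1×0.0359)² = 0.00129;  (1·δp/p)² = (1×0.00880)² = 7.74e-05
δQ/Q = √(0.0577) = 0.240
Q = 0.000290, so δQ = 0.240 × 0.000290 = 6.97e-05.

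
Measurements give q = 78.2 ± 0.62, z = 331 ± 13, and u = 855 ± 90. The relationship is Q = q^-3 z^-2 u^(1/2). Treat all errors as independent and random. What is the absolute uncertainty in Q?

Each factor contributes (exponent × relative error)² to (δQ/Q)²:
  (-3·δq/q)² = (-3×0.00793)² = 0.000566;  (-2·δz/z)² = (-2×0.0393)² = 0.00617;  (½·δu/u)² = (0.5×0.105)² = 0.00277
δQ/Q = √(0.00951) = 0.0975
Q = 5.58e-10, so δQ = 0.0975 × 5.58e-10 = 5.44e-11.

5.44e-11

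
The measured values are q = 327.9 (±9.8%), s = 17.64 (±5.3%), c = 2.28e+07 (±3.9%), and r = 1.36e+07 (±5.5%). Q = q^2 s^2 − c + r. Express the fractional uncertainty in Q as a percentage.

Let p = q^2·s^2 = 3.346e+07. δp/p = √((2·δq/q)² + (2·δs/s)²) = √(0.0384 + 0.0112) = 0.223, so δp = 7.46e+06.
Q = p − c + r: δQ = √(δp² + δc² + δr²) = √(5.56e+13 + 7.91e+11 + 5.6e+11) = 7.55e+06
Q = 2.426e+07, so δQ/Q = 7.55e+06/2.426e+07 = 0.311.

31.1%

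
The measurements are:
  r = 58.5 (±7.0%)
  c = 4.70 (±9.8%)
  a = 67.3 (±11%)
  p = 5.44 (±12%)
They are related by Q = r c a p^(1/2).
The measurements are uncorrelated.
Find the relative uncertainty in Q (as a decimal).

For a monomial Q ∝ r, c, a, p^(1/2), fractional errors add in quadrature:
  (1·δr/r)² = (1×0.0700)² = 0.00490;  (1·δc/c)² = (1×0.0980)² = 0.00960;  (1·δa/a)² = (1×0.110)² = 0.0121;  (½·δp/p)² = (0.5×0.120)² = 0.00360
δQ/Q = √(0.0302) = 0.174

0.174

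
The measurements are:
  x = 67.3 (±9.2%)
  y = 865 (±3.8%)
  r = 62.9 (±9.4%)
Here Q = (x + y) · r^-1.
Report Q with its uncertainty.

14.8 ± 1.49

Let u = x + y = 932. δu = √(δx² + δy²) = √(38.3 + 1080) = 33.4, so δu/u = 0.0359.
Q is then a monomial in u, r:
δQ/Q = √((δu/u)² + (-1·δr/r)²) = √(0.00129 + 0.00884) = 0.101
Q = 14.8, so δQ = 0.101 × 14.8 = 1.49.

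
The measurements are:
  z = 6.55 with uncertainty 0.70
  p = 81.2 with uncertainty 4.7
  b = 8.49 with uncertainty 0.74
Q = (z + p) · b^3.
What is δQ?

Let u = z + p = 87.8. δu = √(δz² + δp²) = √(0.490 + 22.1) = 4.75, so δu/u = 0.0542.
Q is then a monomial in u, b:
δQ/Q = √((δu/u)² + (3·δb/b)²) = √(0.00293 + 0.0684) = 0.267
Q = 53700, so δQ = 0.267 × 53700 = 14300.

14300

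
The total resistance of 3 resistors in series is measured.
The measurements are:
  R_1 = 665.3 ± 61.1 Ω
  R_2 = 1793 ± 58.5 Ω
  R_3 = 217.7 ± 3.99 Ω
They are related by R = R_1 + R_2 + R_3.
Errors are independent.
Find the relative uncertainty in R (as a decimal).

For a sum/difference, combine absolute errors in quadrature:
  (δR_1)² = 3730;  (δR_2)² = 3420;  (δR_3)² = 15.9
δR = √(7170) = 84.7 Ω
R = 2676 Ω, so δR/R = 84.7/2676 = 0.0316.

0.0316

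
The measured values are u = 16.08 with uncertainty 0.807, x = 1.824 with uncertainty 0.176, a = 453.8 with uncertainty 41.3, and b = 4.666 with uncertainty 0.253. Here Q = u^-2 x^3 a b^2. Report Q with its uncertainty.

Each factor contributes (exponent × relative error)² to (δQ/Q)²:
  (-2·δu/u)² = (-2×0.0502)² = 0.0101;  (3·δx/x)² = (3×0.0965)² = 0.0838;  (1·δa/a)² = (1×0.0910)² = 0.00828;  (2·δb/b)² = (2×0.0542)² = 0.0118
δQ/Q = √(0.114) = 0.338
Q = 231.9, so δQ = 0.338 × 231.9 = 78.3.

231.9 ± 78.3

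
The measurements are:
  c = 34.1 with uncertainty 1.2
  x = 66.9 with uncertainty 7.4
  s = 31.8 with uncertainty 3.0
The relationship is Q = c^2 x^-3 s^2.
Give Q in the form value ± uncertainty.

Relative error in a monomial: (δQ/Q)² = Σ (nᵢ · δxᵢ/xᵢ)².
  (2·δc/c)² = (2×0.0352)² = 0.00495;  (-3·δx/x)² = (-3×0.111)² = 0.110;  (2·δs/s)² = (2×0.0943)² = 0.0356
δQ/Q = √(0.151) = 0.388
Q = 3.93, so δQ = 0.388 × 3.93 = 1.52.

3.93 ± 1.52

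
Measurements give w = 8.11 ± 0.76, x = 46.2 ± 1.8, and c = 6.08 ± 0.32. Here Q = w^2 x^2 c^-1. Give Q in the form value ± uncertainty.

Products/powers → add relative errors in quadrature, weighted by exponent:
  (2·δw/w)² = (2×0.0937)² = 0.0351;  (2·δx/x)² = (2×0.0390)² = 0.00607;  (-1·δc/c)² = (-1×0.0526)² = 0.00277
δQ/Q = √(0.0440) = 0.210
Q = 23100, so δQ = 0.210 × 23100 = 4840.

23100 ± 4840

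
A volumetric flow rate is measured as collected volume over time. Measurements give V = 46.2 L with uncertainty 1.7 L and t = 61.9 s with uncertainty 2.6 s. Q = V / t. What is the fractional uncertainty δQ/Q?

0.0558

Products/powers → add relative errors in quadrature, weighted by exponent:
  (1·δV/V)² = (1×0.0368)² = 0.00135;  (-1·δt/t)² = (-1×0.0420)² = 0.00176
δQ/Q = √(0.00312) = 0.0558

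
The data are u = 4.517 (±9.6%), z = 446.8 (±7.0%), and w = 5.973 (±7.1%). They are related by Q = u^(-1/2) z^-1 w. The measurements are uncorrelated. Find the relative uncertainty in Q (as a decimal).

Since Q is a product/quotient, work with relative uncertainties:
  (−½·δu/u)² = (-0.5×0.0960)² = 0.00230;  (-1·δz/z)² = (-1×0.0700)² = 0.00490;  (1·δw/w)² = (1×0.0710)² = 0.00504
δQ/Q = √(0.0122) = 0.111

0.111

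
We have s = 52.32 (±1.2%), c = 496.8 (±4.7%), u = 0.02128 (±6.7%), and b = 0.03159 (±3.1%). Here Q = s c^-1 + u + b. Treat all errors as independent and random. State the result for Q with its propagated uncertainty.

Let p = s·c^-1 = 0.1053. δp/p = √((1·δs/s)² + (-1·δc/c)²) = √(0.000144 + 0.00221) = 0.0485, so δp = 0.00511.
Q = p + u + b: δQ = √(δp² + δu² + δb²) = √(2.61e-05 + 2.03e-06 + 9.59e-07) = 0.00539
Q = 0.1582.

0.1582 ± 0.00539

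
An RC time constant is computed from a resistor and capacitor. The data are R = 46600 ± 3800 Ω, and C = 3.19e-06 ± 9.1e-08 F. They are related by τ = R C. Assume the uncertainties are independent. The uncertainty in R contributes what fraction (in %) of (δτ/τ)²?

(δτ/τ)² = (1·δR/R)² + (1·δC/C)²
  R term: (1×0.0815)² = 0.00665
  C term: (1×0.0285)² = 0.000814
Total = 0.00746. Share from R = 0.00665/0.00746 = 0.891.

89.1%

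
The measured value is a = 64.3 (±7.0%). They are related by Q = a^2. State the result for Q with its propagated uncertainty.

Q ∝ a^2, so δQ/Q = |2| · δa/a = 2 × 0.0700 = 0.140.
Q = 4130, so δQ = 0.140 × 4130 = 579.

4130 ± 579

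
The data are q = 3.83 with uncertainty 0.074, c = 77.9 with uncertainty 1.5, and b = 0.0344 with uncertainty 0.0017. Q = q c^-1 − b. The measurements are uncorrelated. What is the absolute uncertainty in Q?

0.00217

Let p = q·c^-1 = 0.0492. δp/p = √((1·δq/q)² + (-1·δc/c)²) = √(0.000373 + 0.000371) = 0.0273, so δp = 0.00134.
Q = p − b: δQ = √(δp² + δb²) = √(1.8e-06 + 2.89e-06) = 0.00217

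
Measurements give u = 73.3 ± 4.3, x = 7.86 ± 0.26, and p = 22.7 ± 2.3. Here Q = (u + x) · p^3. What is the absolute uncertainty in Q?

2.93e+05

Let w = u + x = 81.2. δw = √(δu² + δx²) = √(18.5 + 0.0676) = 4.31, so δw/w = 0.0531.
Q is then a monomial in w, p:
δQ/Q = √((δw/w)² + (3·δp/p)²) = √(0.00282 + 0.0924) = 0.309
Q = 9.49e+05, so δQ = 0.309 × 9.49e+05 = 2.93e+05.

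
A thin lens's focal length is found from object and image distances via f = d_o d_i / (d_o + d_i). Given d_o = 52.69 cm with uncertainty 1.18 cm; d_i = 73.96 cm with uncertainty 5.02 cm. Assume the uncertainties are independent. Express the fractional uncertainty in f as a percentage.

∂f/∂d_o = (d_i/(d_o+d_i))² = 0.341;  ∂f/∂d_i = (d_o/(d_o+d_i))² = 0.173
δf = √((∂f/∂d_o · δd_o)² + (∂f/∂d_i · δd_i)²) = √(0.162 + 0.755) = 0.958 cm
f = 30.77 cm, so δf/f = 0.958/30.77 = 0.0311.

3.11%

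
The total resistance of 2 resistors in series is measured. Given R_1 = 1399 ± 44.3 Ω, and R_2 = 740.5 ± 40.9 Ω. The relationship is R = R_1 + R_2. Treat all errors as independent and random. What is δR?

Each term contributes (cᵢ δxᵢ)² to (δR)²:
  (δR_1)² = 1960;  (δR_2)² = 1670
δR = √(3640) = 60.3 Ω

60.3 Ω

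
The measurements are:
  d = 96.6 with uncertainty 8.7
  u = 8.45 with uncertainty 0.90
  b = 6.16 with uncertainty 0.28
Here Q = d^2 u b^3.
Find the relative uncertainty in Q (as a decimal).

Each factor contributes (exponent × relative error)² to (δQ/Q)²:
  (2·δd/d)² = (2×0.0901)² = 0.0324;  (1·δu/u)² = (1×0.107)² = 0.0113;  (3·δb/b)² = (3×0.0455)² = 0.0186
δQ/Q = √(0.0624) = 0.250

0.250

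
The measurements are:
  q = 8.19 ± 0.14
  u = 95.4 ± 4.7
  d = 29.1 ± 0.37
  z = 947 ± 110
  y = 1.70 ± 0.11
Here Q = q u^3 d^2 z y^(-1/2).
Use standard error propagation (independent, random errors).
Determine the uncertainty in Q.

8.45e+11

Each factor contributes (exponent × relative error)² to (δQ/Q)²:
  (1·δq/q)² = (1×0.0171)² = 0.000292;  (3·δu/u)² = (3×0.0493)² = 0.0218;  (2·δd/d)² = (2×0.0127)² = 0.000647;  (1·δz/z)² = (1×0.116)² = 0.0135;  (−½·δy/y)² = (-0.5×0.0647)² = 0.00105
δQ/Q = √(0.0373) = 0.193
Q = 4.37e+12, so δQ = 0.193 × 4.37e+12 = 8.45e+11.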